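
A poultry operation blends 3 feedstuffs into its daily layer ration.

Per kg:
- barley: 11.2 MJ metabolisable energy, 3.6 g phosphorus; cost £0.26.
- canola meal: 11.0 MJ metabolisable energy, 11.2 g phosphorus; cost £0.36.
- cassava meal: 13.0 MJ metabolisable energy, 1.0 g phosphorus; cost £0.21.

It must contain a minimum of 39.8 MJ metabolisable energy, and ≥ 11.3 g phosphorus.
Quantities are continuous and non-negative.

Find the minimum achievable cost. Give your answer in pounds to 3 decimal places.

£0.788

Let x1 = kg of barley, x2 = kg of canola meal, x3 = kg of cassava meal.
Minimize 0.26x1 + 0.36x2 + 0.21x3 with:
  11.2x1 + 11x2 + 13x3 ≥ 39.8   (metabolisable energy)
  3.6x1 + 11.2x2 + 1x3 ≥ 11.3   (phosphorus)
  x1, x2, x3 ≥ 0.
The minimum-cost mix takes nothing from barley — only canola meal, cassava meal. There the metabolisable energy and phosphorus constraints are tight.
Solving gives x2 = 0.7957, x3 = 2.388.
Hence cost = 0.36·0.7957 + 0.21·2.388 = £0.78793.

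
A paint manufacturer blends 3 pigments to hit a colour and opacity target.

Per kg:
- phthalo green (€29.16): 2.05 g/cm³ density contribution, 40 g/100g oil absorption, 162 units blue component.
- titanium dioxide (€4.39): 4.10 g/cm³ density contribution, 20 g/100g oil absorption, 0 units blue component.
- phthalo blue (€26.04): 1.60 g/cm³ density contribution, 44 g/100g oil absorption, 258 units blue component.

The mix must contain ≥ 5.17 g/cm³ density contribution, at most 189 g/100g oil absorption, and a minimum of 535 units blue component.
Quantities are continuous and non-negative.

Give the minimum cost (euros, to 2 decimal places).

This is a linear program. Let x1 = kg of phthalo green, x2 = kg of titanium dioxide, x3 = kg of phthalo blue.
Minimize 29.16x1 + 4.39x2 + 26.04x3 with:
  2.05x1 + 4.1x2 + 1.6x3 ≥ 5.17   (density contribution)
  40x1 + 20x2 + 44x3 ≤ 189   (oil absorption)
  162x1 + 258x3 ≥ 535   (blue component)
  x1, x2, x3 ≥ 0.
The optimal basis is {titanium dioxide, phthalo blue}; phthalo green drops out. The density contribution and blue component requirements are met with equality.
So titanium dioxide = 0.45175 kg, phthalo blue = 2.0736 kg.
Total cost: 4.39·0.45175 + 26.04·2.0736 = 55.9797.

€55.98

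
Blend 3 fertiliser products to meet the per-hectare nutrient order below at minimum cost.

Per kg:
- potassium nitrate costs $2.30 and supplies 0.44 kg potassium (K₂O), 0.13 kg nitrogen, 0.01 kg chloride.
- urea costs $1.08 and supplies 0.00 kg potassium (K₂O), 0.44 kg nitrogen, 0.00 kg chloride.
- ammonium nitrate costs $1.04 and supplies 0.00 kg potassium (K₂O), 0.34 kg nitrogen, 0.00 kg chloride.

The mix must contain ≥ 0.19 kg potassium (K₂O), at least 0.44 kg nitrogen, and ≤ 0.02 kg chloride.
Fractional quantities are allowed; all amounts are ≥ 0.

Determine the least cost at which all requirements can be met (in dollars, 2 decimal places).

Set it up as a linear program. Let x1 = kg of potassium nitrate, x2 = kg of urea, x3 = kg of ammonium nitrate.
Minimise 2.3x1 + 1.08x2 + 1.04x3 subject to:
  0.44x1 ≥ 0.19   (potassium (K₂O))
  0.13x1 + 0.44x2 + 0.34x3 ≥ 0.44   (nitrogen)
  0.01x1 ≤ 0.02   (chloride)
  x1, x2, x3 ≥ 0.
The minimum-cost mix takes nothing from ammonium nitrate — only potassium nitrate, urea. Binding constraints: potassium (K₂O) and nitrogen.
Solving gives x1 = 0.4318, x2 = 0.8724.
Hence cost = 2.3·0.4318 + 1.08·0.8724 = $1.9353.

$1.94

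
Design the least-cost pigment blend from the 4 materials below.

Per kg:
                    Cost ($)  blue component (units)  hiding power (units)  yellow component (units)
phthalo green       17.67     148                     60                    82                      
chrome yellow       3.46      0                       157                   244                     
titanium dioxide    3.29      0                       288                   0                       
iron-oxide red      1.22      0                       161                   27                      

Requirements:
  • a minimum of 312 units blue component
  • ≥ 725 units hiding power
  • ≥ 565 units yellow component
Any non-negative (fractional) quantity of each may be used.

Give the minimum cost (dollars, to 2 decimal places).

$44.83

Let x1 = kg of phthalo green, x2 = kg of chrome yellow, x3 = kg of titanium dioxide, x4 = kg of iron-oxide red.
Minimise 17.67x1 + 3.46x2 + 3.29x3 + 1.22x4 subject to:
  148x1 ≥ 312   (blue component)
  60x1 + 157x2 + 288x3 + 161x4 ≥ 725   (hiding power)
  82x1 + 244x2 + 27x4 ≥ 565   (yellow component)
  x1, x2, x3, x4 ≥ 0.
The minimum-cost mix takes nothing from titanium dioxide — only phthalo green, chrome yellow, iron-oxide red. The blue component, hiding power, yellow component requirements are met with equality.
So phthalo green = 2.1081 kg, chrome yellow = 1.3404 kg, iron-oxide red = 2.4104 kg.
Hence cost = 17.67·2.1081 + 3.46·1.3404 + 1.22·2.4104 = $44.8286.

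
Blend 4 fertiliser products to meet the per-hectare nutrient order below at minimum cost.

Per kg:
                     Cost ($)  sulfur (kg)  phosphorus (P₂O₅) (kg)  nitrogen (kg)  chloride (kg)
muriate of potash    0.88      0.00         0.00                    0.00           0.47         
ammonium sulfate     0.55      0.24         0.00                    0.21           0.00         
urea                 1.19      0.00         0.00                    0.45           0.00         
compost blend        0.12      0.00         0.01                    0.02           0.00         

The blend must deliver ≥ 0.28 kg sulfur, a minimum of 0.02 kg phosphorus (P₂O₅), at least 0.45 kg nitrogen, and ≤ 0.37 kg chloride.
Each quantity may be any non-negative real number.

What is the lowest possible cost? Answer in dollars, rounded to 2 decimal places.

$1.31

Treat it as an LP. Let x1 = kg of muriate of potash, x2 = kg of ammonium sulfate, x3 = kg of urea, x4 = kg of compost blend.
min 0.88x1 + 0.55x2 + 1.19x3 + 0.12x4 s.t.:
  0.24x2 ≥ 0.28   (sulfur)
  0.01x4 ≥ 0.02   (phosphorus (P₂O₅))
  0.21x2 + 0.45x3 + 0.02x4 ≥ 0.45   (nitrogen)
  0.47x1 ≤ 0.37   (chloride)
  x1, x2, x3, x4 ≥ 0.
The optimal basis is {ammonium sulfate, compost blend}; muriate of potash, urea drop out. Binding constraints: phosphorus (P₂O₅) and nitrogen.
Optimal quantities: ammonium sulfate = 1.952 kg, compost blend = 2 kg.
Total cost: 0.55·1.952 + 0.12·2 = 1.3136.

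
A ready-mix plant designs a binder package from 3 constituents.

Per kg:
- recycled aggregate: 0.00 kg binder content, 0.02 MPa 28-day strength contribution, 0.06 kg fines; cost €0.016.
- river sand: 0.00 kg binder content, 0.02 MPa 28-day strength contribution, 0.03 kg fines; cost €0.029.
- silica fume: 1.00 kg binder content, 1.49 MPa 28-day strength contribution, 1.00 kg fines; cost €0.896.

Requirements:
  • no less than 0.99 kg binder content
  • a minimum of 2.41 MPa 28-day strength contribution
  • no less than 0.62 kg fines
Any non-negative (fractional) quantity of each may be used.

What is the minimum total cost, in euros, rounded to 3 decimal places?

Let x1 = kg of recycled aggregate, x2 = kg of river sand, x3 = kg of silica fume.
Minimise 0.016x1 + 0.029x2 + 0.896x3 with:
  1x3 ≥ 0.99   (binder content)
  0.02x1 + 0.02x2 + 1.49x3 ≥ 2.41   (28-day strength contribution)
  0.06x1 + 0.03x2 + 1x3 ≥ 0.62   (fines)
  x1, x2, x3 ≥ 0.
The minimum-cost mix takes nothing from recycled aggregate, river sand — only silica fume. Binding constraint: 28-day strength contribution.
So silica fume = 1.617 kg.
Cost = 0.896·1.617 = 1.44883.

€1.449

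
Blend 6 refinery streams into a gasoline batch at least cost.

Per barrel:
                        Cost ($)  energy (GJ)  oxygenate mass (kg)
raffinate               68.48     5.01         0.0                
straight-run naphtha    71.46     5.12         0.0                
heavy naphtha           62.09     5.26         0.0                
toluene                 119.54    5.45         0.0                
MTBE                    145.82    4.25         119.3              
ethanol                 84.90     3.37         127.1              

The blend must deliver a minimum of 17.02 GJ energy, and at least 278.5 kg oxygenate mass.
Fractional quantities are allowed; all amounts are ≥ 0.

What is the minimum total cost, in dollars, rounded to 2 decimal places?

Let x1 = barrels of raffinate, x2 = barrels of straight-run naphtha, x3 = barrels of heavy naphtha, x4 = barrels of toluene, x5 = barrels of MTBE, x6 = barrels of ethanol.
Minimize 68.48x1 + 71.46x2 + 62.09x3 + 119.54x4 + 145.82x5 + 84.9x6 s.t.:
  5.01x1 + 5.12x2 + 5.26x3 + 5.45x4 + 4.25x5 + 3.37x6 ≥ 17.02   (energy)
  119.3x5 + 127.1x6 ≥ 278.5   (oxygenate mass)
  x1, x2, x3, x4, x5, x6 ≥ 0.
The cheapest feasible vertex uses only heavy naphtha, ethanol; raffinate, straight-run naphtha, toluene, MTBE are not used. Binding constraints: energy and oxygenate mass.
Solving gives x3 = 1.83188, x6 = 2.19119.
Total cost: 62.09·1.83188 + 84.9·2.19119 = 299.7735.

$299.77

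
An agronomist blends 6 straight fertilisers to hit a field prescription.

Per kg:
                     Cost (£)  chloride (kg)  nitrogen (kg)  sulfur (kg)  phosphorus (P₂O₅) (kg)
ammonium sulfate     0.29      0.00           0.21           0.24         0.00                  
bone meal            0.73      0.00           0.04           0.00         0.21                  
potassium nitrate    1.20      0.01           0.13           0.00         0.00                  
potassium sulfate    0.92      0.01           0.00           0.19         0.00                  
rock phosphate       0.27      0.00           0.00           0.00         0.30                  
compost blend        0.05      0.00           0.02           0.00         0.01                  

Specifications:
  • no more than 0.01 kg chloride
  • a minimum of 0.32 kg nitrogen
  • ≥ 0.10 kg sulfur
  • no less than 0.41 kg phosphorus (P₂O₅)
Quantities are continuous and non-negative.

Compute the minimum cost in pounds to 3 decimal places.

£0.811

Let x1 = kg of ammonium sulfate, x2 = kg of bone meal, x3 = kg of potassium nitrate, x4 = kg of potassium sulfate, x5 = kg of rock phosphate, x6 = kg of compost blend.
Minimise 0.29x1 + 0.73x2 + 1.2x3 + 0.92x4 + 0.27x5 + 0.05x6 with:
  0.01x3 + 0.01x4 ≤ 0.01   (chloride)
  0.21x1 + 0.04x2 + 0.13x3 + 0.02x6 ≥ 0.32   (nitrogen)
  0.24x1 + 0.19x4 ≥ 0.1   (sulfur)
  0.21x2 + 0.3x5 + 0.01x6 ≥ 0.41   (phosphorus (P₂O₅))
  x1, x2, x3, x4, x5, x6 ≥ 0.
The minimum-cost mix takes nothing from bone meal, potassium nitrate, potassium sulfate, compost blend — only ammonium sulfate, rock phosphate. The nitrogen and phosphorus (P₂O₅) requirements are met with equality.
Optimal quantities: ammonium sulfate = 1.524 kg, rock phosphate = 1.367 kg.
Hence cost = 0.29·1.524 + 0.27·1.367 = £0.81105.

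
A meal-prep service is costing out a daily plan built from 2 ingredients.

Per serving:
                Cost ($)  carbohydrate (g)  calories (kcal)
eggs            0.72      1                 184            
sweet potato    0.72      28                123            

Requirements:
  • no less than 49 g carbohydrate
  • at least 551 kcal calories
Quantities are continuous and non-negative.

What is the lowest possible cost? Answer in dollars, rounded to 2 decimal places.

$2.56

Treat it as an LP. Let x1 = servings of eggs, x2 = servings of sweet potato.
Minimise 0.72x1 + 0.72x2 with:
  1x1 + 28x2 ≥ 49   (carbohydrate)
  184x1 + 123x2 ≥ 551   (calories)
  x1, x2 ≥ 0.
Both inputs are positive at the optimum. Binding constraints: carbohydrate and calories.
So eggs = 1.869 servings, sweet potato = 1.683 servings.
Cost = 0.72·1.869 + 0.72·1.683 = 2.5574.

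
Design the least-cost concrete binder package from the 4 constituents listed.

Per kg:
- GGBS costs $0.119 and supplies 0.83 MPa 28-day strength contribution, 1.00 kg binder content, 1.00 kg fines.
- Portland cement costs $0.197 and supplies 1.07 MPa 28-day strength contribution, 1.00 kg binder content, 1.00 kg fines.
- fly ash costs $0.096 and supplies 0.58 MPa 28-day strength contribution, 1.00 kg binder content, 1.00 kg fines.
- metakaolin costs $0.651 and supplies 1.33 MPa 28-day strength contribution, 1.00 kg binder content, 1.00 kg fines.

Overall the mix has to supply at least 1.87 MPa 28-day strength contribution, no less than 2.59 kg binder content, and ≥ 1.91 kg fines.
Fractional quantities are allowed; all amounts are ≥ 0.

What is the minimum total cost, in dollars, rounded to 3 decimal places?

$0.282

Let x1 = kg of GGBS, x2 = kg of Portland cement, x3 = kg of fly ash, x4 = kg of metakaolin.
Minimise 0.119x1 + 0.197x2 + 0.096x3 + 0.651x4 subject to:
  0.83x1 + 1.07x2 + 0.58x3 + 1.33x4 ≥ 1.87   (28-day strength contribution)
  1x1 + 1x2 + 1x3 + 1x4 ≥ 2.59   (binder content)
  1x1 + 1x2 + 1x3 + 1x4 ≥ 1.91   (fines)
  x1, x2, x3, x4 ≥ 0.
At the optimum only GGBS, fly ash are positive (Portland cement, metakaolin = 0). The 28-day strength contribution and binder content requirements are met with equality.
Optimal quantities: GGBS = 1.471 kg, fly ash = 1.119 kg.
Cost = 0.119·1.471 + 0.096·1.119 = 0.28247.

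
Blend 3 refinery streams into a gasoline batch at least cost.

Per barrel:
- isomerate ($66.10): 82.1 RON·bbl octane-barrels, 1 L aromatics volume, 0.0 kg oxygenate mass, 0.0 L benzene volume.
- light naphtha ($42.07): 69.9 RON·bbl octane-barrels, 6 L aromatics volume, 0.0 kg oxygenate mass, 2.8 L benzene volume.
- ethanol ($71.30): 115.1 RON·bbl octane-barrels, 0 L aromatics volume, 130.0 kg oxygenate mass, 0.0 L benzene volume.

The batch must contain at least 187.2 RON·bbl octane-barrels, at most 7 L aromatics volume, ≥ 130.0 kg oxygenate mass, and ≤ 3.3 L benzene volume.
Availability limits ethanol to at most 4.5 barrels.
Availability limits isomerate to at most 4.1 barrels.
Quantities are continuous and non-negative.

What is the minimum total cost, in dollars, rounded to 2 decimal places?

This is a linear program. Let x1 = barrels of isomerate, x2 = barrels of light naphtha, x3 = barrels of ethanol.
Minimise 66.1x1 + 42.07x2 + 71.3x3 subject to:
  82.1x1 + 69.9x2 + 115.1x3 ≥ 187.2   (octane-barrels)
  1x1 + 6x2 ≤ 7   (aromatics volume)
  130x3 ≥ 130   (oxygenate mass)
  2.8x2 ≤ 3.3   (benzene volume)
  x3 ≤ 4.5
  x1 ≤ 4.1
  x1, x2, x3 ≥ 0.
The minimum-cost mix takes nothing from isomerate — only light naphtha, ethanol. Binding constraints: octane-barrels and oxygenate mass.
Optimal quantities: light naphtha = 1.03147 barrels, ethanol = 1 barrel.
Objective = 42.07·1.03147 + 71.3·1 = 114.6939.

$114.69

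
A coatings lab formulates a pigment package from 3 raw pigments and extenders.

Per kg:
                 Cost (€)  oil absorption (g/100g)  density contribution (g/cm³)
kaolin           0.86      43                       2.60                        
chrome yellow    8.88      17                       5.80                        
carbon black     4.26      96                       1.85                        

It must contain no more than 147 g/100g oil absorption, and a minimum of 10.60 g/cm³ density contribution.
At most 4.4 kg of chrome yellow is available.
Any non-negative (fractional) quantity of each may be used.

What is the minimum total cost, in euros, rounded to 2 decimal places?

Treat it as an LP. Let x1 = kg of kaolin, x2 = kg of chrome yellow, x3 = kg of carbon black.
Minimize 0.86x1 + 8.88x2 + 4.26x3 with:
  43x1 + 17x2 + 96x3 ≤ 147   (oil absorption)
  2.6x1 + 5.8x2 + 1.85x3 ≥ 10.6   (density contribution)
  x2 ≤ 4.4
  x1, x2, x3 ≥ 0.
The optimal basis is {kaolin, chrome yellow}; carbon black drops out. There the oil absorption and density contribution constraints are tight.
So kaolin = 3.277 kg, chrome yellow = 0.3587 kg.
Cost = 0.86·3.277 + 8.88·0.3587 = 6.0035.

€6.00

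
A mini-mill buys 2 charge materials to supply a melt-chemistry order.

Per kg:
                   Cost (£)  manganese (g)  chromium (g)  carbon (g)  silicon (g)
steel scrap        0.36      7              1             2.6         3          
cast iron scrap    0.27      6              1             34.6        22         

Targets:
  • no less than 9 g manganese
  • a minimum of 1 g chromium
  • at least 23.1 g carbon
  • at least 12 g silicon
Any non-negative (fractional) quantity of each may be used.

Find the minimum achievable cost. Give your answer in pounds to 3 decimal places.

£0.405

Let x1 = kg of steel scrap, x2 = kg of cast iron scrap.
Minimise 0.36x1 + 0.27x2 s.t.:
  7x1 + 6x2 ≥ 9   (manganese)
  1x1 + 1x2 ≥ 1   (chromium)
  2.6x1 + 34.6x2 ≥ 23.1   (carbon)
  3x1 + 22x2 ≥ 12   (silicon)
  x1, x2 ≥ 0.
The minimum-cost mix takes nothing from steel scrap — only cast iron scrap. The manganese requirement is met with equality.
Solving gives x2 = 1.5.
Hence cost = 0.27·1.5 = £0.40500.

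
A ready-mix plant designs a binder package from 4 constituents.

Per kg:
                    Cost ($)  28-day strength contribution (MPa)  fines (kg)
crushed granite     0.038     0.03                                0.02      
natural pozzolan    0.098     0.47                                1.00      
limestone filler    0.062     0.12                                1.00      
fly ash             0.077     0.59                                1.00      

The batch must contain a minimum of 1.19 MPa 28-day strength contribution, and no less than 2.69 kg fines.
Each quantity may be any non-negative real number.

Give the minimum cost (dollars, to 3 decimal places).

$0.194

Set it up as a linear program. Let x1 = kg of crushed granite, x2 = kg of natural pozzolan, x3 = kg of limestone filler, x4 = kg of fly ash.
min 0.038x1 + 0.098x2 + 0.062x3 + 0.077x4 subject to:
  0.03x1 + 0.47x2 + 0.12x3 + 0.59x4 ≥ 1.19   (28-day strength contribution)
  0.02x1 + 1x2 + 1x3 + 1x4 ≥ 2.69   (fines)
  x1, x2, x3, x4 ≥ 0.
At the optimum only limestone filler, fly ash are positive (crushed granite, natural pozzolan = 0). Binding constraints: 28-day strength contribution and fines.
That vertex is x3 = 0.8449, x4 = 1.845.
Total cost: 0.062·0.8449 + 0.077·1.845 = 0.19445.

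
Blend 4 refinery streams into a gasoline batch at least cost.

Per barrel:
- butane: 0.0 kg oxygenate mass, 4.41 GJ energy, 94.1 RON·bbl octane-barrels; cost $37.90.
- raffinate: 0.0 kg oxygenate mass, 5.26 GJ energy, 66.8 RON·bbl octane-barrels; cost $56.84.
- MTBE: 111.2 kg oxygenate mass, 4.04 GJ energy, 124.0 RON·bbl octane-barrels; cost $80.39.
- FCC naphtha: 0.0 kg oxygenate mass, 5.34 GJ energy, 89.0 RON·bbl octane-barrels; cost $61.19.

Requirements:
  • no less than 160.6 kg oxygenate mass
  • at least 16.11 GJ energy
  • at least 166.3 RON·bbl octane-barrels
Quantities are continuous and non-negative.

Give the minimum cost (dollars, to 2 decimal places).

$204.41

This is a linear program. Let x1 = barrels of butane, x2 = barrels of raffinate, x3 = barrels of MTBE, x4 = barrels of FCC naphtha.
Minimise 37.9x1 + 56.84x2 + 80.39x3 + 61.19x4 s.t.:
  111.2x3 ≥ 160.6   (oxygenate mass)
  4.41x1 + 5.26x2 + 4.04x3 + 5.34x4 ≥ 16.11   (energy)
  94.1x1 + 66.8x2 + 124x3 + 89x4 ≥ 166.3   (octane-barrels)
  x1, x2, x3, x4 ≥ 0.
The optimal basis is {butane, MTBE}; raffinate, FCC naphtha drop out. Binding constraints: oxygenate mass and energy.
That vertex is x1 = 2.33, x3 = 1.4442.
Total cost: 37.9·2.33 + 80.39·1.4442 = 204.4062.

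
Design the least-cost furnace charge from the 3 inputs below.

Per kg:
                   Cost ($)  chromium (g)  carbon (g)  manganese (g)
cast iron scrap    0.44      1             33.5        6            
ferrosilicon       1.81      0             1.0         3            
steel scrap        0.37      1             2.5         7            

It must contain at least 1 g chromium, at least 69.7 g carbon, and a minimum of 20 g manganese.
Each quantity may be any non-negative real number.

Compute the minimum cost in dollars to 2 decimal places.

$1.30

Let x1 = kg of cast iron scrap, x2 = kg of ferrosilicon, x3 = kg of steel scrap.
Minimise 0.44x1 + 1.81x2 + 0.37x3 with:
  1x1 + 1x3 ≥ 1   (chromium)
  33.5x1 + 1x2 + 2.5x3 ≥ 69.7   (carbon)
  6x1 + 3x2 + 7x3 ≥ 20   (manganese)
  x1, x2, x3 ≥ 0.
The minimum-cost mix takes nothing from ferrosilicon — only cast iron scrap, steel scrap. Binding constraints: carbon and manganese.
That vertex is x1 = 1.995, x3 = 1.147.
Objective = 0.44·1.995 + 0.37·1.147 = 1.3022.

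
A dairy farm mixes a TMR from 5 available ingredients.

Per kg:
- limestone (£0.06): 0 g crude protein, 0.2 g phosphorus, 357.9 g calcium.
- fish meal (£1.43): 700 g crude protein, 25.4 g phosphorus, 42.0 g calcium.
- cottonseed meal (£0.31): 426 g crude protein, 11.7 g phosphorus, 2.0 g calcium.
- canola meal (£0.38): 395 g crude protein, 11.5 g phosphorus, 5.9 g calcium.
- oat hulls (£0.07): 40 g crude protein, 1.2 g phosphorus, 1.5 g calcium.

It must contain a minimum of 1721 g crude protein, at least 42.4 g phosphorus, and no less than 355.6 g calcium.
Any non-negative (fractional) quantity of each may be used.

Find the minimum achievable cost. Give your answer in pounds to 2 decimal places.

£1.31

Let x1 = kg of limestone, x2 = kg of fish meal, x3 = kg of cottonseed meal, x4 = kg of canola meal, x5 = kg of oat hulls.
Minimise 0.06x1 + 1.43x2 + 0.31x3 + 0.38x4 + 0.07x5 s.t.:
  700x2 + 426x3 + 395x4 + 40x5 ≥ 1721   (crude protein)
  0.2x1 + 25.4x2 + 11.7x3 + 11.5x4 + 1.2x5 ≥ 42.4   (phosphorus)
  357.9x1 + 42x2 + 2x3 + 5.9x4 + 1.5x5 ≥ 355.6   (calcium)
  x1, x2, x3, x4, x5 ≥ 0.
At the optimum only limestone, cottonseed meal are positive (fish meal, canola meal, oat hulls = 0). The crude protein and calcium requirements are met with equality.
Optimal quantities: limestone = 0.971 kg, cottonseed meal = 4.04 kg.
Cost = 0.06·0.971 + 0.31·4.04 = 1.3107.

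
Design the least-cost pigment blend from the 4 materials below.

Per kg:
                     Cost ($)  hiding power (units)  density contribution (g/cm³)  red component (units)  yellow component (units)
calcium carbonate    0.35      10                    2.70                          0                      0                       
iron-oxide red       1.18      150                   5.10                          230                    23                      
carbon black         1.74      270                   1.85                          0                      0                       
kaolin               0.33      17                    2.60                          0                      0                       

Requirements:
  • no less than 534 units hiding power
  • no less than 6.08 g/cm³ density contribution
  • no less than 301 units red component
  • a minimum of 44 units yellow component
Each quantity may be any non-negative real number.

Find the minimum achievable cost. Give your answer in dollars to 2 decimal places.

Let x1 = kg of calcium carbonate, x2 = kg of iron-oxide red, x3 = kg of carbon black, x4 = kg of kaolin.
min 0.35x1 + 1.18x2 + 1.74x3 + 0.33x4 s.t.:
  10x1 + 150x2 + 270x3 + 17x4 ≥ 534   (hiding power)
  2.7x1 + 5.1x2 + 1.85x3 + 2.6x4 ≥ 6.08   (density contribution)
  230x2 ≥ 301   (red component)
  23x2 ≥ 44   (yellow component)
  x1, x2, x3, x4 ≥ 0.
At the optimum only iron-oxide red, carbon black are positive (calcium carbonate, kaolin = 0). There the hiding power and yellow component constraints are tight.
That vertex is x2 = 1.913, x3 = 0.915.
Total cost: 1.18·1.913 + 1.74·0.915 = 3.8494.

$3.85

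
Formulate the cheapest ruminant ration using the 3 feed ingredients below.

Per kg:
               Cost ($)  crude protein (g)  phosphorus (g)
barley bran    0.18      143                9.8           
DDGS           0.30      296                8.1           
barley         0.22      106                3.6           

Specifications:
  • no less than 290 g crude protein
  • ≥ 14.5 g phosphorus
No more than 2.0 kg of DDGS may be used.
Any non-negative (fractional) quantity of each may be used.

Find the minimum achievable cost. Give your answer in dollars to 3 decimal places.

$0.333

Set it up as a linear program. Let x1 = kg of barley bran, x2 = kg of DDGS, x3 = kg of barley.
Minimize 0.18x1 + 0.3x2 + 0.22x3 s.t.:
  143x1 + 296x2 + 106x3 ≥ 290   (crude protein)
  9.8x1 + 8.1x2 + 3.6x3 ≥ 14.5   (phosphorus)
  x2 ≤ 2
  x1, x2, x3 ≥ 0.
The minimum-cost mix takes nothing from barley — only barley bran, DDGS. The crude protein and phosphorus requirements are met with equality.
So barley bran = 1.115 kg, DDGS = 0.441 kg.
Hence cost = 0.18·1.115 + 0.3·0.441 = $0.33300.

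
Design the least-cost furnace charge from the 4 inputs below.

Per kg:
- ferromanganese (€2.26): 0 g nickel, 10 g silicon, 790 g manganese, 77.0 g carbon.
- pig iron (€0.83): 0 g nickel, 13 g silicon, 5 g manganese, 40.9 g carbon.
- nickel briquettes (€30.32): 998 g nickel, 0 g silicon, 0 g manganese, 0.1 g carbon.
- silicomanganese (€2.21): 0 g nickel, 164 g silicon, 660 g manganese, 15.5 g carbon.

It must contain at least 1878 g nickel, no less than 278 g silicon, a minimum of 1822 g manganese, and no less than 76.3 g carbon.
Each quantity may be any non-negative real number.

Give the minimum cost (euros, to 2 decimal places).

Set it up as a linear program. Let x1 = kg of ferromanganese, x2 = kg of pig iron, x3 = kg of nickel briquettes, x4 = kg of silicomanganese.
Minimise 2.26x1 + 0.83x2 + 30.32x3 + 2.21x4 s.t.:
  998x3 ≥ 1878   (nickel)
  10x1 + 13x2 + 164x4 ≥ 278   (silicon)
  790x1 + 5x2 + 660x4 ≥ 1822   (manganese)
  77x1 + 40.9x2 + 0.1x3 + 15.5x4 ≥ 76.3   (carbon)
  x1, x2, x3, x4 ≥ 0.
At the optimum only ferromanganese, nickel briquettes, silicomanganese are positive (pig iron = 0). The nickel, silicon, manganese requirements are met with equality.
Solving gives x1 = 0.937931, x3 = 1.88176, x4 = 1.63793.
Total cost: 2.26·0.937931 + 30.32·1.88176 + 2.21·1.63793 = 62.7945.

€62.79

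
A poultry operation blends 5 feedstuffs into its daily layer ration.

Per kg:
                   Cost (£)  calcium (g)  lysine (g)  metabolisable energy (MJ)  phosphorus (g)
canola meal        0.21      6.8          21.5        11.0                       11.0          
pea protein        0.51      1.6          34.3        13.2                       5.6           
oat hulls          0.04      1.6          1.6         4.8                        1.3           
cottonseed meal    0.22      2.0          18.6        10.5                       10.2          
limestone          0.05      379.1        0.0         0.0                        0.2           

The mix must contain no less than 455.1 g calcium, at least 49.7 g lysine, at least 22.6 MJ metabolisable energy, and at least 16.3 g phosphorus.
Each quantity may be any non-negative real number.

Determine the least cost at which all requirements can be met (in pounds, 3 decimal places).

Let x1 = kg of canola meal, x2 = kg of pea protein, x3 = kg of oat hulls, x4 = kg of cottonseed meal, x5 = kg of limestone.
Minimise 0.21x1 + 0.51x2 + 0.04x3 + 0.22x4 + 0.05x5 subject to:
  6.8x1 + 1.6x2 + 1.6x3 + 2x4 + 379.1x5 ≥ 455.1   (calcium)
  21.5x1 + 34.3x2 + 1.6x3 + 18.6x4 ≥ 49.7   (lysine)
  11x1 + 13.2x2 + 4.8x3 + 10.5x4 ≥ 22.6   (metabolisable energy)
  11x1 + 5.6x2 + 1.3x3 + 10.2x4 + 0.2x5 ≥ 16.3   (phosphorus)
  x1, x2, x3, x4, x5 ≥ 0.
The cheapest feasible vertex uses only canola meal, limestone; pea protein, oat hulls, cottonseed meal are not used. Binding constraints: calcium and lysine.
That vertex is x1 = 2.312, x5 = 1.159.
Total cost: 0.21·2.312 + 0.05·1.159 = 0.54347.

£0.543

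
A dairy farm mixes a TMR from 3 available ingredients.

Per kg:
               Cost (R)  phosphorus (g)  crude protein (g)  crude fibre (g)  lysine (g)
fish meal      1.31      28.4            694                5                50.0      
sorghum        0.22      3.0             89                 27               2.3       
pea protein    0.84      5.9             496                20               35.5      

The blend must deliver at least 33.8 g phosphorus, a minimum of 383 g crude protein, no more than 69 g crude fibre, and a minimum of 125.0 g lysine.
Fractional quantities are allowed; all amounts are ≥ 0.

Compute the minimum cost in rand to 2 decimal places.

R3.04

Treat it as an LP. Let x1 = kg of fish meal, x2 = kg of sorghum, x3 = kg of pea protein.
min 1.31x1 + 0.22x2 + 0.84x3 with:
  28.4x1 + 3x2 + 5.9x3 ≥ 33.8   (phosphorus)
  694x1 + 89x2 + 496x3 ≥ 383   (crude protein)
  5x1 + 27x2 + 20x3 ≤ 69   (crude fibre)
  50x1 + 2.3x2 + 35.5x3 ≥ 125   (lysine)
  x1, x2, x3 ≥ 0.
The optimal basis is {fish meal, pea protein}; sorghum drops out. Binding constraints: phosphorus and lysine.
Solving gives x1 = 0.6483, x3 = 2.608.
Objective = 1.31·0.6483 + 0.84·2.608 = 3.0400.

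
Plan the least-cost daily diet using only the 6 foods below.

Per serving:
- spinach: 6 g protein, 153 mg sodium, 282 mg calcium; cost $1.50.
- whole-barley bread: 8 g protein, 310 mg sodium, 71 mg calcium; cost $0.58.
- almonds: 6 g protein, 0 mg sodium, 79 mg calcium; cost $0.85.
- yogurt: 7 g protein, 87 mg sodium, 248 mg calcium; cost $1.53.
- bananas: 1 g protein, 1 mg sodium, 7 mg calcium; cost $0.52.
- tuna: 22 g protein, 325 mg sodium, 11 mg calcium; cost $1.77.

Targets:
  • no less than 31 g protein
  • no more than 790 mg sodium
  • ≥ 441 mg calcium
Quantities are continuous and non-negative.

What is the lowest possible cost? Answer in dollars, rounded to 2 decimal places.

Let x1 = servings of spinach, x2 = servings of whole-barley bread, x3 = servings of almonds, x4 = servings of yogurt, x5 = servings of bananas, x6 = servings of tuna.
min 1.5x1 + 0.58x2 + 0.85x3 + 1.53x4 + 0.52x5 + 1.77x6 subject to:
  6x1 + 8x2 + 6x3 + 7x4 + 1x5 + 22x6 ≥ 31   (protein)
  153x1 + 310x2 + 87x4 + 1x5 + 325x6 ≤ 790   (sodium)
  282x1 + 71x2 + 79x3 + 248x4 + 7x5 + 11x6 ≥ 441   (calcium)
  x1, x2, x3, x4, x5, x6 ≥ 0.
The optimal basis is {whole-barley bread, almonds, yogurt}; spinach, bananas, tuna drop out. The protein, sodium, calcium requirements are met with equality.
So whole-barley bread = 2.344 servings, almonds = 1.193 servings, yogurt = 0.7272 servings.
Hence cost = 0.58·2.344 + 0.85·1.193 + 1.53·0.7272 = $3.4862.

$3.49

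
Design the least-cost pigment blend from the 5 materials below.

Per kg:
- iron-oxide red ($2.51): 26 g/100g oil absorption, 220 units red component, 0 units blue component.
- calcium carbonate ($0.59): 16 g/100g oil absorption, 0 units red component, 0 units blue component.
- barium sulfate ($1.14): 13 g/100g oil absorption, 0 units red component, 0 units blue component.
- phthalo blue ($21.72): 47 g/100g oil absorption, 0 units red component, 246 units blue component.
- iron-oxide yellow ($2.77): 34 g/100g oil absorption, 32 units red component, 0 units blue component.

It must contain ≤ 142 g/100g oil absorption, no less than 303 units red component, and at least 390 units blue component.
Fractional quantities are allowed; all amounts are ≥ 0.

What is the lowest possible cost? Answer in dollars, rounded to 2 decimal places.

Set it up as a linear program. Let x1 = kg of iron-oxide red, x2 = kg of calcium carbonate, x3 = kg of barium sulfate, x4 = kg of phthalo blue, x5 = kg of iron-oxide yellow.
min 2.51x1 + 0.59x2 + 1.14x3 + 21.72x4 + 2.77x5 with:
  26x1 + 16x2 + 13x3 + 47x4 + 34x5 ≤ 142   (oil absorption)
  220x1 + 32x5 ≥ 303   (red component)
  246x4 ≥ 390   (blue component)
  x1, x2, x3, x4, x5 ≥ 0.
At the optimum only iron-oxide red, phthalo blue are positive (calcium carbonate, barium sulfate, iron-oxide yellow = 0). Binding constraints: red component and blue component.
So iron-oxide red = 1.3773 kg, phthalo blue = 1.5854 kg.
Hence cost = 2.51·1.3773 + 21.72·1.5854 = $37.8919.

$37.89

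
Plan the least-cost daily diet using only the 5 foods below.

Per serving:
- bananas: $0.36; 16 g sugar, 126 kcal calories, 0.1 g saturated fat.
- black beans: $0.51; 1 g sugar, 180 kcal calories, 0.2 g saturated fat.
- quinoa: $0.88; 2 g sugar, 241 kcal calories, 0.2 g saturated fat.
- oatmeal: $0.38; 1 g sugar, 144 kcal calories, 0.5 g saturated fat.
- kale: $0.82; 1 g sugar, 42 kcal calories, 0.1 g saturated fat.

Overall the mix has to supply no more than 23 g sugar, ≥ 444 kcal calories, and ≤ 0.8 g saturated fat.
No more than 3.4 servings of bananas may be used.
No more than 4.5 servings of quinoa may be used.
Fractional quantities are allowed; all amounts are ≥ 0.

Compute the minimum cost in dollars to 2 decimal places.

$1.23

Treat it as an LP. Let x1 = servings of bananas, x2 = servings of black beans, x3 = servings of quinoa, x4 = servings of oatmeal, x5 = servings of kale.
Minimise 0.36x1 + 0.51x2 + 0.88x3 + 0.38x4 + 0.82x5 with:
  16x1 + 1x2 + 2x3 + 1x4 + 1x5 ≤ 23   (sugar)
  126x1 + 180x2 + 241x3 + 144x4 + 42x5 ≥ 444   (calories)
  0.1x1 + 0.2x2 + 0.2x3 + 0.5x4 + 0.1x5 ≤ 0.8   (saturated fat)
  x1 ≤ 3.4
  x3 ≤ 4.5
  x1, x2, x3, x4, x5 ≥ 0.
The minimum-cost mix takes nothing from quinoa, kale — only bananas, black beans, oatmeal. There the sugar, calories, saturated fat constraints are tight.
So bananas = 1.328 servings, black beans = 0.6903 servings, oatmeal = 1.058 servings.
Objective = 0.36·1.328 + 0.51·0.6903 + 0.38·1.058 = 1.2322.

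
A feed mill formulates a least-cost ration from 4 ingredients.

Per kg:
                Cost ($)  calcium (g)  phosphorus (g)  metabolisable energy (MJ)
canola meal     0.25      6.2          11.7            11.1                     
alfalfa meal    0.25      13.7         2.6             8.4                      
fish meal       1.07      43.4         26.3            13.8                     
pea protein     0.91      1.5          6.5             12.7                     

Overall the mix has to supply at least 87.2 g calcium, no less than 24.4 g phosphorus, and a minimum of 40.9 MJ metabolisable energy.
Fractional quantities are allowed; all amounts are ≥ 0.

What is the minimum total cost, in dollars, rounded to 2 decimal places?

$1.69

Let x1 = kg of canola meal, x2 = kg of alfalfa meal, x3 = kg of fish meal, x4 = kg of pea protein.
Minimize 0.25x1 + 0.25x2 + 1.07x3 + 0.91x4 with:
  6.2x1 + 13.7x2 + 43.4x3 + 1.5x4 ≥ 87.2   (calcium)
  11.7x1 + 2.6x2 + 26.3x3 + 6.5x4 ≥ 24.4   (phosphorus)
  11.1x1 + 8.4x2 + 13.8x3 + 12.7x4 ≥ 40.9   (metabolisable energy)
  x1, x2, x3, x4 ≥ 0.
The minimum-cost mix takes nothing from fish meal, pea protein — only canola meal, alfalfa meal. The calcium and phosphorus requirements are met with equality.
So canola meal = 0.7461 kg, alfalfa meal = 6.027 kg.
Objective = 0.25·0.7461 + 0.25·6.027 = 1.6933.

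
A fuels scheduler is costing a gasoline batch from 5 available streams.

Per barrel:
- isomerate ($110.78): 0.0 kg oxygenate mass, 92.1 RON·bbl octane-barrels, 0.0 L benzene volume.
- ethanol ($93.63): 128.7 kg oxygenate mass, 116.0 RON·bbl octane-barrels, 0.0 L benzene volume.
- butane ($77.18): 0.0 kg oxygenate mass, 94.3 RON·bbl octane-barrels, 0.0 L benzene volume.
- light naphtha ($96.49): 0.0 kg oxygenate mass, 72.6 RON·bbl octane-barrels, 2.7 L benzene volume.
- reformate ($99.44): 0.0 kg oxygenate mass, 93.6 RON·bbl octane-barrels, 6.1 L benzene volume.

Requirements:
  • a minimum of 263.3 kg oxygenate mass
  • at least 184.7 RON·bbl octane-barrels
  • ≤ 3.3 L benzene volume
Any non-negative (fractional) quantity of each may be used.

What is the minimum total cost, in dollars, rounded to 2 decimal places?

$191.55

This is a linear program. Let x1 = barrels of isomerate, x2 = barrels of ethanol, x3 = barrels of butane, x4 = barrels of light naphtha, x5 = barrels of reformate.
Minimize 110.78x1 + 93.63x2 + 77.18x3 + 96.49x4 + 99.44x5 with:
  128.7x2 ≥ 263.3   (oxygenate mass)
  92.1x1 + 116x2 + 94.3x3 + 72.6x4 + 93.6x5 ≥ 184.7   (octane-barrels)
  2.7x4 + 6.1x5 ≤ 3.3   (benzene volume)
  x1, x2, x3, x4, x5 ≥ 0.
The optimal basis is {ethanol}; isomerate, butane, light naphtha, reformate drop out. Binding constraint: oxygenate mass.
Optimal quantities: ethanol = 2.0458 barrels.
Objective = 93.63·2.0458 = 191.5483.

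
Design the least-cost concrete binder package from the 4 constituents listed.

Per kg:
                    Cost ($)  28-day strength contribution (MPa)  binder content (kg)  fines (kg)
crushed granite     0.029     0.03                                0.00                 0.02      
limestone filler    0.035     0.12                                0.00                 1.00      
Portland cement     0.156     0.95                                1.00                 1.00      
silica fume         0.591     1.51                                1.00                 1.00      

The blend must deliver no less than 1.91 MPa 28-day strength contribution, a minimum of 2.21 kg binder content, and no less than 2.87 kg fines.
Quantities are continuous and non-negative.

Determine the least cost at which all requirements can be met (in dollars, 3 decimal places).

$0.368

Set it up as a linear program. Let x1 = kg of crushed granite, x2 = kg of limestone filler, x3 = kg of Portland cement, x4 = kg of silica fume.
min 0.029x1 + 0.035x2 + 0.156x3 + 0.591x4 with:
  0.03x1 + 0.12x2 + 0.95x3 + 1.51x4 ≥ 1.91   (28-day strength contribution)
  1x3 + 1x4 ≥ 2.21   (binder content)
  0.02x1 + 1x2 + 1x3 + 1x4 ≥ 2.87   (fines)
  x1, x2, x3, x4 ≥ 0.
At the optimum only limestone filler, Portland cement are positive (crushed granite, silica fume = 0). Binding constraints: binder content and fines.
So limestone filler = 0.66 kg, Portland cement = 2.21 kg.
Hence cost = 0.035·0.66 + 0.156·2.21 = $0.36786.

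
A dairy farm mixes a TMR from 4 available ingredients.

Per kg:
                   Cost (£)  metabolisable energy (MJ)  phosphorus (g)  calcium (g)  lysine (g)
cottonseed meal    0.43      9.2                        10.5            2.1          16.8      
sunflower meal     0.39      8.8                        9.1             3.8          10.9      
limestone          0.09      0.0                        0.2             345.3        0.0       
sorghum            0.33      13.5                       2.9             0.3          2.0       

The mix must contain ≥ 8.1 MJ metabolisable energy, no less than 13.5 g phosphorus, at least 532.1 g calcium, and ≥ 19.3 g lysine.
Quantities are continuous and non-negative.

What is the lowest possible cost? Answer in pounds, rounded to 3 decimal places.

This is a linear program. Let x1 = kg of cottonseed meal, x2 = kg of sunflower meal, x3 = kg of limestone, x4 = kg of sorghum.
Minimize 0.43x1 + 0.39x2 + 0.09x3 + 0.33x4 s.t.:
  9.2x1 + 8.8x2 + 13.5x4 ≥ 8.1   (metabolisable energy)
  10.5x1 + 9.1x2 + 0.2x3 + 2.9x4 ≥ 13.5   (phosphorus)
  2.1x1 + 3.8x2 + 345.3x3 + 0.3x4 ≥ 532.1   (calcium)
  16.8x1 + 10.9x2 + 2x4 ≥ 19.3   (lysine)
  x1, x2, x3, x4 ≥ 0.
The minimum-cost mix takes nothing from sunflower meal, sorghum — only cottonseed meal, limestone. Binding constraints: phosphorus and calcium.
Solving gives x1 = 1.257, x3 = 1.533.
Total cost: 0.43·1.257 + 0.09·1.533 = 0.67848.

£0.678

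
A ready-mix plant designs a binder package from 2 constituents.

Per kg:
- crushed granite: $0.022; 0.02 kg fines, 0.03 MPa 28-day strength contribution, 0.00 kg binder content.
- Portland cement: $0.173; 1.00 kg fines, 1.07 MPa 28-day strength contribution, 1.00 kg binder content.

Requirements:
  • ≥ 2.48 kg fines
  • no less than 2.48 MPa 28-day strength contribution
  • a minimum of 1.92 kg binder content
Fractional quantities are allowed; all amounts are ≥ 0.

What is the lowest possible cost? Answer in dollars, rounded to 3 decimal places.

This is a linear program. Let x1 = kg of crushed granite, x2 = kg of Portland cement.
Minimise 0.022x1 + 0.173x2 with:
  0.02x1 + 1x2 ≥ 2.48   (fines)
  0.03x1 + 1.07x2 ≥ 2.48   (28-day strength contribution)
  1x2 ≥ 1.92   (binder content)
  x1, x2 ≥ 0.
At the optimum only Portland cement is positive (crushed granite = 0). There the fines constraint is tight.
That vertex is x2 = 2.48.
Hence cost = 0.173·2.48 = $0.42904.

$0.429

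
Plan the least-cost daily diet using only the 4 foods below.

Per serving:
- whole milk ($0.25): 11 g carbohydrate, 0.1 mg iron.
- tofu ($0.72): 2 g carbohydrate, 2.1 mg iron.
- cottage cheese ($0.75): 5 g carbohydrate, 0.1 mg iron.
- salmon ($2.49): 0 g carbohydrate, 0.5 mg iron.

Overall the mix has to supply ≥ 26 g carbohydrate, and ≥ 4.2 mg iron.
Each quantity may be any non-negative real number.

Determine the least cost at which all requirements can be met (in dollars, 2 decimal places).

$1.88

Set it up as a linear program. Let x1 = servings of whole milk, x2 = servings of tofu, x3 = servings of cottage cheese, x4 = servings of salmon.
min 0.25x1 + 0.72x2 + 0.75x3 + 2.49x4 s.t.:
  11x1 + 2x2 + 5x3 ≥ 26   (carbohydrate)
  0.1x1 + 2.1x2 + 0.1x3 + 0.5x4 ≥ 4.2   (iron)
  x1, x2, x3, x4 ≥ 0.
The minimum-cost mix takes nothing from cottage cheese, salmon — only whole milk, tofu. The carbohydrate and iron requirements are met with equality.
So whole milk = 2.017 servings, tofu = 1.904 servings.
Hence cost = 0.25·2.017 + 0.72·1.904 = $1.8751.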